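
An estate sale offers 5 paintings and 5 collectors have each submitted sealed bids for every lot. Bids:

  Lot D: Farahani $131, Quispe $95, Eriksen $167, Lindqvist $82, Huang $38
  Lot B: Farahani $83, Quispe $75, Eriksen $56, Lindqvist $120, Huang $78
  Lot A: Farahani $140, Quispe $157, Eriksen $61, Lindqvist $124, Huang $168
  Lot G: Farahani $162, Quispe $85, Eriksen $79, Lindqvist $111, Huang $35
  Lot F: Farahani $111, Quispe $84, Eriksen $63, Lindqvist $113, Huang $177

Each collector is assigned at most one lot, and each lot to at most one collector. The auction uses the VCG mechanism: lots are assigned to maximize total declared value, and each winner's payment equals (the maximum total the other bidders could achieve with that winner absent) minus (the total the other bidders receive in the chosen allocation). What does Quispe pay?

Quispe pays $4.

Efficient allocation: Farahani→Lot G ($162), Quispe→Lot A ($157), Eriksen→Lot D ($167), Lindqvist→Lot B ($120), Huang→Lot F ($177); total welfare W = $783.
Quispe receives Lot A at value $157, so the others get W − 157 = $626.
Without Quispe: best allocation of the remaining 4 bidders over all 5 lots is Farahani→Lot G ($162), Eriksen→Lot D ($167), Lindqvist→Lot A ($124), Huang→Lot F ($177), total $630.
VCG payment = (others' best without Quispe) − (others' welfare with Quispe) = 630 − 626 = $4.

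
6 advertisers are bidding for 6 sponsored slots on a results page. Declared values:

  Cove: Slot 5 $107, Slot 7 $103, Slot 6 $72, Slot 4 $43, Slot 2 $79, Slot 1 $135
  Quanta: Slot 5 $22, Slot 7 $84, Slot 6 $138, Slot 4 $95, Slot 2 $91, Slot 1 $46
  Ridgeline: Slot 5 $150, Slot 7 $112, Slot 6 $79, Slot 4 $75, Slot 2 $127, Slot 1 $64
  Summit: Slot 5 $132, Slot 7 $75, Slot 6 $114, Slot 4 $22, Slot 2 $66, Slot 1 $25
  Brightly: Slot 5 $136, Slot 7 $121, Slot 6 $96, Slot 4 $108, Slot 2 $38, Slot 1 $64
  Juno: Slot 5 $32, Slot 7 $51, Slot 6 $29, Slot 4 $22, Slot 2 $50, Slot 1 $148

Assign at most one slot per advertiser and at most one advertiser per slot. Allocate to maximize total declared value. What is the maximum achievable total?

Maximum total: $756

Treat this as an assignment problem: match each advertiser to one slot.
Optimal: Cove→Slot 7 ($103), Quanta→Slot 6 ($138), Ridgeline→Slot 2 ($127), Summit→Slot 5 ($132), Brightly→Slot 4 ($108), Juno→Slot 1 ($148) — total 103+138+127+132+108+148 = $756.
Column-greedy (each slot in turn goes to its best remaining advertiser) gives $666, worse by 90.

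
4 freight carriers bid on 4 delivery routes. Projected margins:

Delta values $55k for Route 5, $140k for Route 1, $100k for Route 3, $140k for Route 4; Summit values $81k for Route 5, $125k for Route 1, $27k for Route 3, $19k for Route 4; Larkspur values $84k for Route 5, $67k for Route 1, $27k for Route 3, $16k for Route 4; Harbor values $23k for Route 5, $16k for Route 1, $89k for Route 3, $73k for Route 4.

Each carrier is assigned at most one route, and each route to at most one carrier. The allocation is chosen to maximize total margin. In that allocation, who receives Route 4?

Delta receives Route 4.

Optimal: Delta→Route 4 ($140k), Summit→Route 1 ($125k), Larkspur→Route 5 ($84k), Harbor→Route 3 ($89k) — total 140+125+84+89 = $438k.
Max-entry greedy (repeatedly take the single best remaining cell) gives $332k, worse by 106.
Next-best assignment: Delta→Route 3, Summit→Route 1, Larkspur→Route 5, Harbor→Route 4 = $382k.
Every other assignment is strictly worse.
Delta's own top route is Route 1 ($140k), but forcing Delta→Route 1 and reassigning the rest optimally gives only $332k — worse by 106.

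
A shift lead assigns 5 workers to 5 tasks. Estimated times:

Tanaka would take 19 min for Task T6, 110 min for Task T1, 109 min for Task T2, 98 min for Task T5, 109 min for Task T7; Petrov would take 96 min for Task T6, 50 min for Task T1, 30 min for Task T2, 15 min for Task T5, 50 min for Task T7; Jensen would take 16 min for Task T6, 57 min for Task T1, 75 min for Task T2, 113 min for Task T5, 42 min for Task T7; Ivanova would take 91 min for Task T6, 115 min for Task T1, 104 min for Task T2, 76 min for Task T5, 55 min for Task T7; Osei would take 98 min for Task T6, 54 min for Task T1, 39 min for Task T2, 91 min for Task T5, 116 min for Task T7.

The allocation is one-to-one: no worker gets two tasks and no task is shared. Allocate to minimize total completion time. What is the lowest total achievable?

Optimal: Tanaka→Task T6 (19 min), Petrov→Task T5 (15 min), Jensen→Task T1 (57 min), Ivanova→Task T7 (55 min), Osei→Task T2 (39 min) — total 19+15+57+55+39 = 185 min.
Min-entry greedy (repeatedly take the single cheapest remaining cell) gives 235 min, worse by 50.
Next-best assignment: Tanaka→Task T6, Petrov→Task T5, Jensen→Task T2, Ivanova→Task T7, Osei→Task T1 = 218 min.

Minimum total: 185 min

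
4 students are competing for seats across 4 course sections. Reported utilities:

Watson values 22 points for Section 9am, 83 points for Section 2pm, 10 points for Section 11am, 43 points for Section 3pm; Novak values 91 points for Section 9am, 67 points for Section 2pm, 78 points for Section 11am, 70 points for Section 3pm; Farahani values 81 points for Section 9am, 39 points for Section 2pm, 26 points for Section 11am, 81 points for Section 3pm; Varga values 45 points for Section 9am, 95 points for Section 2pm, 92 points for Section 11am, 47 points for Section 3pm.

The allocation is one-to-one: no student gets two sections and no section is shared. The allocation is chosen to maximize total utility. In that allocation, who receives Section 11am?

Varga receives Section 11am.

This is a one-to-one assignment (maximum-weight bipartite matching).
Optimal: Watson→Section 2pm (83 points), Novak→Section 9am (91 points), Farahani→Section 3pm (81 points), Varga→Section 11am (92 points) — total 83+91+81+92 = 347 points.
Column-greedy (each section in turn goes to its best remaining student) gives 255 points, worse by 92.
Next-best assignment: Watson→Section 2pm, Novak→Section 3pm, Farahani→Section 9am, Varga→Section 11am = 326 points.
Every other assignment is strictly worse.
Varga's own top section is Section 2pm (95 points), but forcing Varga→Section 2pm and reassigning the rest optimally gives only 297 points — worse by 50.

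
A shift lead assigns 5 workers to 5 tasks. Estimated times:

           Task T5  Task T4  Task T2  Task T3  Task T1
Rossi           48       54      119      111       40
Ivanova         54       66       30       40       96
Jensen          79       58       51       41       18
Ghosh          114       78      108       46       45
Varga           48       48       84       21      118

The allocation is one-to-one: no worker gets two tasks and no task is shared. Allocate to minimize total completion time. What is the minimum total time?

Treat this as an assignment problem: match each worker to one task.
Optimal: Rossi→Task T5 (48 min), Ivanova→Task T2 (30 min), Jensen→Task T1 (18 min), Ghosh→Task T3 (46 min), Varga→Task T4 (48 min) — total 48+30+18+46+48 = 190 min.
Row-greedy (each worker in turn takes its cheapest remaining task) gives 237 min, worse by 47.
Next-best assignment: Rossi→Task T5, Ivanova→Task T2, Jensen→Task T1, Ghosh→Task T4, Varga→Task T3 = 195 min.
Swapping Rossi↔Ivanova (Rossi→Task T2 119 min, Ivanova→Task T5 54 min) adds 95.
Every other assignment is strictly worse.

Minimum total: 190 min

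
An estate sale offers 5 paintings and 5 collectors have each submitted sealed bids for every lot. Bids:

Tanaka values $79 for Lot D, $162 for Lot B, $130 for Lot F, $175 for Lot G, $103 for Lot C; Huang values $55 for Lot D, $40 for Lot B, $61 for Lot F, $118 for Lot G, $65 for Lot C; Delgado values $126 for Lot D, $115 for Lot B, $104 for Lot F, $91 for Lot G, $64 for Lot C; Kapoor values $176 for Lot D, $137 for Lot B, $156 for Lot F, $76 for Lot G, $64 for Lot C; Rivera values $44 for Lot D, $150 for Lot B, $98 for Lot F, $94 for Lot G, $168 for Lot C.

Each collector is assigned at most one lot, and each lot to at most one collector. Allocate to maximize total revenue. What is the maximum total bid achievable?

Treat this as an assignment problem: match each collector to one lot.
Optimal: Tanaka→Lot B ($162), Huang→Lot G ($118), Delgado→Lot D ($126), Kapoor→Lot F ($156), Rivera→Lot C ($168) — total 162+118+126+156+168 = $730.
Column-greedy (each lot in turn goes to its best remaining collector) gives $728, worse by 2.
Next-best assignment: Tanaka→Lot B, Huang→Lot G, Delgado→Lot F, Kapoor→Lot D, Rivera→Lot C = $728.

Max total: $730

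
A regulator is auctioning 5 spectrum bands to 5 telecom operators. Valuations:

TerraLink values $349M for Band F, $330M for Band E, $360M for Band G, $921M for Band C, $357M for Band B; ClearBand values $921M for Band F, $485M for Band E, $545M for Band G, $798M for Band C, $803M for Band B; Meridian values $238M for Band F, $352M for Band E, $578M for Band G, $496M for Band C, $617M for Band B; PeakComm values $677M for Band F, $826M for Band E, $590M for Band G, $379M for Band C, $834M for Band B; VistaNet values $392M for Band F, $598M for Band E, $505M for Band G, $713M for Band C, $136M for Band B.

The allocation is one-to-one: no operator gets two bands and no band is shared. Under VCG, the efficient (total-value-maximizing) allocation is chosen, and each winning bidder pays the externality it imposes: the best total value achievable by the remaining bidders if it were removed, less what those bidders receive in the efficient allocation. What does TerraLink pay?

Efficient allocation: TerraLink→Band C ($921M), ClearBand→Band F ($921M), Meridian→Band G ($578M), PeakComm→Band B ($834M), VistaNet→Band E ($598M); total welfare W = $3852M.
TerraLink receives Band C at value $921M, so the others get W − 921 = $2931M.
Without TerraLink: best allocation of the remaining 4 bidders over all 5 bands is ClearBand→Band F ($921M), Meridian→Band B ($617M), PeakComm→Band E ($826M), VistaNet→Band C ($713M), total $3077M.
VCG payment = (others' best without TerraLink) − (others' welfare with TerraLink) = 3077 − 2931 = $146M.

TerraLink pays $146M.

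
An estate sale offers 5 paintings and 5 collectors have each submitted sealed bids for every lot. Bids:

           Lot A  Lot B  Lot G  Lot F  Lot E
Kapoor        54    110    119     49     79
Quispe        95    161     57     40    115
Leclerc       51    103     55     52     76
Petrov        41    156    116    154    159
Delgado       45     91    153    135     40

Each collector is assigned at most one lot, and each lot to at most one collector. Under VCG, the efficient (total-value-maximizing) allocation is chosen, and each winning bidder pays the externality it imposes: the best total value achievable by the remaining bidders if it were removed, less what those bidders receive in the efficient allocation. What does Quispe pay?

Quispe pays $52.

Efficient allocation: Kapoor→Lot G ($119), Quispe→Lot B ($161), Leclerc→Lot A ($51), Petrov→Lot E ($159), Delgado→Lot F ($135); total welfare W = $625.
Quispe receives Lot B at value $161, so the others get W − 161 = $464.
Without Quispe: best allocation of the remaining 4 bidders over all 5 lots is Kapoor→Lot G ($119), Leclerc→Lot B ($103), Petrov→Lot E ($159), Delgado→Lot F ($135), total $516.
VCG payment = (others' best without Quispe) − (others' welfare with Quispe) = 516 − 464 = $52.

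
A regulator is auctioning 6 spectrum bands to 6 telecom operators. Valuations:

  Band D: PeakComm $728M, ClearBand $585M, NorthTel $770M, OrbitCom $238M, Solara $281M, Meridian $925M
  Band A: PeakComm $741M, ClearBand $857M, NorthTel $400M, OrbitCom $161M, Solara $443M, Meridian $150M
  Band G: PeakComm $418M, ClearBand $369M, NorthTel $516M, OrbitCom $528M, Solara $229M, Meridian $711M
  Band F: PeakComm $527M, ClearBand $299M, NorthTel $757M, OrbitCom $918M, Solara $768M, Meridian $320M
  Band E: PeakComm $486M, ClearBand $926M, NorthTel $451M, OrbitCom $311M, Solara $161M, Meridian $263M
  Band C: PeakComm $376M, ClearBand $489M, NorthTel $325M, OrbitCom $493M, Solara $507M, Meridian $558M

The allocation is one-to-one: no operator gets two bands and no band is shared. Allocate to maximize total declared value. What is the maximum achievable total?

Max total: $4573M

Treat this as an assignment problem: match each operator to one band.
Optimal: PeakComm→Band A ($741M), ClearBand→Band E ($926M), NorthTel→Band D ($770M), OrbitCom→Band F ($918M), Solara→Band C ($507M), Meridian→Band G ($711M) — total 741+926+770+918+507+711 = $4573M.
Max-entry greedy (repeatedly take the single best remaining cell) gives $4533M, worse by 40.
Checked against all permutations: $4573M is optimal.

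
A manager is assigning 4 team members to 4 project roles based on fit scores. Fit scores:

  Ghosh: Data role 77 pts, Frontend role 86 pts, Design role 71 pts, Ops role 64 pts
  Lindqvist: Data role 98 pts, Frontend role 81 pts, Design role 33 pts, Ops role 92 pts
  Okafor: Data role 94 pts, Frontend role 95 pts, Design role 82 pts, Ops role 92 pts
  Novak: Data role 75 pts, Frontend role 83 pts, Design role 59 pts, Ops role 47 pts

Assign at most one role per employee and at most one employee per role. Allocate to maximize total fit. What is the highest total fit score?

Optimal: Ghosh→Design role (71 pts), Lindqvist→Data role (98 pts), Okafor→Ops role (92 pts), Novak→Frontend role (83 pts) — total 71+98+92+83 = 344 pts.
Column-greedy (each role in turn goes to its best remaining employee) gives 311 pts, worse by 33.
Next-best assignment: Ghosh→Design role, Lindqvist→Ops role, Okafor→Data role, Novak→Frontend role = 340 pts.

Maximum total: 344 pts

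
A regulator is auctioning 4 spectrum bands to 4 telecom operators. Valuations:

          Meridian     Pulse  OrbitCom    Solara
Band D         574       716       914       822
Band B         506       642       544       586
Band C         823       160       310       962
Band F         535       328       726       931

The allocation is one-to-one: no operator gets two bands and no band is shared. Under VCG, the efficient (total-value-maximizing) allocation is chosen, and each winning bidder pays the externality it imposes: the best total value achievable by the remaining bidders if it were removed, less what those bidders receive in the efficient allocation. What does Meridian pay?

Meridian pays $31M.

Efficient allocation: Meridian→Band C ($823M), Pulse→Band B ($642M), OrbitCom→Band D ($914M), Solara→Band F ($931M); total welfare W = $3310M.
Meridian receives Band C at value $823M, so the others get W − 823 = $2487M.
Without Meridian: best allocation of the remaining 3 bidders over all 4 bands is Pulse→Band B ($642M), OrbitCom→Band D ($914M), Solara→Band C ($962M), total $2518M.
VCG payment = (others' best without Meridian) − (others' welfare with Meridian) = 2518 − 2487 = $31M.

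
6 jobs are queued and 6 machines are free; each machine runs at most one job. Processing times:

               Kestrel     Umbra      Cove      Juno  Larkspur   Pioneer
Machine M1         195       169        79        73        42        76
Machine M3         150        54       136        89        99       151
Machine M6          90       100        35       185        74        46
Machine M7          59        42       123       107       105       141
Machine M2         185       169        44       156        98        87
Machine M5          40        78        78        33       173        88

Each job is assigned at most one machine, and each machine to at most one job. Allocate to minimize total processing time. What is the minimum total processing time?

Min total: 278 min

Treat this as an assignment problem: match each job to one machine.
Optimal: Kestrel→Machine M7 (59 min), Umbra→Machine M3 (54 min), Cove→Machine M2 (44 min), Juno→Machine M5 (33 min), Larkspur→Machine M1 (42 min), Pioneer→Machine M6 (46 min) — total 59+54+44+33+42+46 = 278 min.
Row-greedy (each job in turn takes its cheapest remaining machine) gives 439 min, worse by 161.
Next-best assignment: Kestrel→Machine M5, Umbra→Machine M7, Cove→Machine M2, Juno→Machine M3, Larkspur→Machine M1, Pioneer→Machine M6 = 303 min.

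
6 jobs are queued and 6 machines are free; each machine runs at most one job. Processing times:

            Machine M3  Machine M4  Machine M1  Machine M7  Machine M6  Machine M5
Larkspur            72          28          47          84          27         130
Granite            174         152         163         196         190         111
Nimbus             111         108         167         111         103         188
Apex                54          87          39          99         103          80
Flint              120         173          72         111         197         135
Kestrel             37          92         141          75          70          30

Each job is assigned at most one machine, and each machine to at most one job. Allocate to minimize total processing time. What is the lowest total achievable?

This is a one-to-one assignment (minimum-cost bipartite matching).
Optimal: Larkspur→Machine M4 (28 min), Granite→Machine M5 (111 min), Nimbus→Machine M6 (103 min), Apex→Machine M1 (39 min), Flint→Machine M7 (111 min), Kestrel→Machine M3 (37 min) — total 28+111+103+39+111+37 = 429 min.

Minimum total: 429 min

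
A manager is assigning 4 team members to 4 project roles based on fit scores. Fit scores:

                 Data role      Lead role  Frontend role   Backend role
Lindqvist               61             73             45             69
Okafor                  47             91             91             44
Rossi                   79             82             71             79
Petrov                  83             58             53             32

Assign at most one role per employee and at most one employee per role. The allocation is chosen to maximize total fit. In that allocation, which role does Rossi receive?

Rossi receives Backend role.

Optimal: Lindqvist→Lead role (73 pts), Okafor→Frontend role (91 pts), Rossi→Backend role (79 pts), Petrov→Data role (83 pts) — total 73+91+79+83 = 326 pts.
Rossi's own top role is Lead role (82 pts), but forcing Rossi→Lead role and reassigning the rest optimally gives only 325 pts — worse by 1.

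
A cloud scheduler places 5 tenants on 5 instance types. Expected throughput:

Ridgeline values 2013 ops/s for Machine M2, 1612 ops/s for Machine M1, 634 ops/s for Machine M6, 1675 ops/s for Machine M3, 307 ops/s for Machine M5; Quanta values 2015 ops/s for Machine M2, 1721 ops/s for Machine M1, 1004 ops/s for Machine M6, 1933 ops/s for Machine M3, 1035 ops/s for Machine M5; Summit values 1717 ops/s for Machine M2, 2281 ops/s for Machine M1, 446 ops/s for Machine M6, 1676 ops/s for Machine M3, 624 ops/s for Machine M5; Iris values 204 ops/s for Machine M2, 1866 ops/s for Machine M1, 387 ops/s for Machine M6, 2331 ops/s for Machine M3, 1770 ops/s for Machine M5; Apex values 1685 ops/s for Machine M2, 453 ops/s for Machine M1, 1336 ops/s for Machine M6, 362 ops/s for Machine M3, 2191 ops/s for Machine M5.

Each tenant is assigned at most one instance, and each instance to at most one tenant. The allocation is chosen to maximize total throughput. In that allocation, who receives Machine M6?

Quanta receives Machine M6.

This is the linear assignment problem.
Optimal: Ridgeline→Machine M2 (2013 ops/s), Quanta→Machine M6 (1004 ops/s), Summit→Machine M1 (2281 ops/s), Iris→Machine M3 (2331 ops/s), Apex→Machine M5 (2191 ops/s) — total 2013+1004+2281+2331+2191 = 9820 ops/s.
Max-entry greedy (repeatedly take the single best remaining cell) gives 9452 ops/s, worse by 368.
Every other assignment is strictly worse.
Quanta's own top instance is Machine M2 (2015 ops/s), but forcing Quanta→Machine M2 and reassigning the rest optimally gives only 9452 ops/s — worse by 368.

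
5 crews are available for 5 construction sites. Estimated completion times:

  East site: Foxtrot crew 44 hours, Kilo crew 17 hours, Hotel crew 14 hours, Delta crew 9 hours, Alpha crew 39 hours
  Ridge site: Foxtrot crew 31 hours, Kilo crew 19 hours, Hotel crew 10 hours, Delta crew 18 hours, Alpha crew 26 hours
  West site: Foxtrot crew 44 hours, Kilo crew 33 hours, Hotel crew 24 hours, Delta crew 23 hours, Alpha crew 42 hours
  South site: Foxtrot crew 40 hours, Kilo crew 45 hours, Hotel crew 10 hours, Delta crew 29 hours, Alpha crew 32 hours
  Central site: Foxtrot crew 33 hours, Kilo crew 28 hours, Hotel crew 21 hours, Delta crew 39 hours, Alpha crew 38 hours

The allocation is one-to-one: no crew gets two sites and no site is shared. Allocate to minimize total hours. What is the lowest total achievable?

Optimal: Foxtrot crew→Central site (33 hours), Kilo crew→East site (17 hours), Hotel crew→South site (10 hours), Delta crew→West site (23 hours), Alpha crew→Ridge site (26 hours) — total 33+17+10+23+26 = 109 hours.
Min-entry greedy (repeatedly take the single cheapest remaining cell) gives 123 hours, worse by 14.
Checked against all permutations: 109 hours is optimal.

Minimum total: 109 hours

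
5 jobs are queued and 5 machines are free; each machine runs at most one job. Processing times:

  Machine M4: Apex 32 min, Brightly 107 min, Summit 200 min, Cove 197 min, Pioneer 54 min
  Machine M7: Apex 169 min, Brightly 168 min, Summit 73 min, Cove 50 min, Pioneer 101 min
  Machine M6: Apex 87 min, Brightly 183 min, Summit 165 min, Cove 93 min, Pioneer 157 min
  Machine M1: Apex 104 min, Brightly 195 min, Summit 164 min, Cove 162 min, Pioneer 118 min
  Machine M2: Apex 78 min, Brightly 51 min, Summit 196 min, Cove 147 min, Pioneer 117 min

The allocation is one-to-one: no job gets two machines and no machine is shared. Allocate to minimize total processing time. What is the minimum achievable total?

Minimum total: 367 min

Optimal: Apex→Machine M4 (32 min), Brightly→Machine M2 (51 min), Summit→Machine M7 (73 min), Cove→Machine M6 (93 min), Pioneer→Machine M1 (118 min) — total 32+51+73+93+118 = 367 min.
Column-greedy (each machine in turn goes to its cheapest remaining job) gives 454 min, worse by 87.
Next-best assignment: Apex→Machine M1, Brightly→Machine M2, Summit→Machine M7, Cove→Machine M6, Pioneer→Machine M4 = 375 min.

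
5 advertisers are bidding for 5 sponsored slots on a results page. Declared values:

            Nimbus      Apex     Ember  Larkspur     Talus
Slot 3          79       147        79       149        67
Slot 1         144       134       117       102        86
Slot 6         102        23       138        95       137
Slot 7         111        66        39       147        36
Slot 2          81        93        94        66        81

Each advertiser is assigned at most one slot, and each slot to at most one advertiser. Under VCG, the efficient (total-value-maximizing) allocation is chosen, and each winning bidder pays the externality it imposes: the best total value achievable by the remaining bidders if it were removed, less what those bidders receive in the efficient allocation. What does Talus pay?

Efficient allocation: Nimbus→Slot 1 ($144), Apex→Slot 3 ($147), Ember→Slot 2 ($94), Larkspur→Slot 7 ($147), Talus→Slot 6 ($137); total welfare W = $669.
Talus receives Slot 6 at value $137, so the others get W − 137 = $532.
Without Talus: best allocation of the remaining 4 bidders over all 5 slots is Nimbus→Slot 1 ($144), Apex→Slot 3 ($147), Ember→Slot 6 ($138), Larkspur→Slot 7 ($147), total $576.
VCG payment = (others' best without Talus) − (others' welfare with Talus) = 576 − 532 = $44.

Talus pays $44.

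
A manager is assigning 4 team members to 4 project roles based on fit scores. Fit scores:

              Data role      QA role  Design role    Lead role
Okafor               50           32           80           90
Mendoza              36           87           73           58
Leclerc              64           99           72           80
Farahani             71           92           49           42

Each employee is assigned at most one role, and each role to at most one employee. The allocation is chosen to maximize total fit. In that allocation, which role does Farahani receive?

Optimal: Okafor→Lead role (90 pts), Mendoza→Design role (73 pts), Leclerc→QA role (99 pts), Farahani→Data role (71 pts) — total 90+73+99+71 = 333 pts.
Column-greedy (each role in turn goes to its best remaining employee) gives 308 pts, worse by 25.
Farahani's own top role is QA role (92 pts), but forcing Farahani→QA role and reassigning the rest optimally gives only 319 pts — worse by 14.

Farahani receives Data role.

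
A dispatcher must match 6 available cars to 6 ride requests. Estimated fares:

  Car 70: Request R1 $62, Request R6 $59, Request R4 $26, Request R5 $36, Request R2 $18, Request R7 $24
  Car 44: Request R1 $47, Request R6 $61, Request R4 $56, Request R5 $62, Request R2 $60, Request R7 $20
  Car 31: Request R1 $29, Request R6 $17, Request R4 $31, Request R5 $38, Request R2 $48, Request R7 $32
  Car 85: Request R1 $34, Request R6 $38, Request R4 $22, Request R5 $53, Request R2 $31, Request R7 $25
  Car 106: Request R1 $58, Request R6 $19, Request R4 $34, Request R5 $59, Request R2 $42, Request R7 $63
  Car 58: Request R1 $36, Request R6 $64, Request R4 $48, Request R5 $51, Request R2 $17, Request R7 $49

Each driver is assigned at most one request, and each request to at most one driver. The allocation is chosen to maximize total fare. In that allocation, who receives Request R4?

Car 44 receives Request R4.

This is a one-to-one assignment (maximum-weight bipartite matching).
Optimal: Car 70→Request R1 ($62), Car 44→Request R4 ($56), Car 31→Request R2 ($48), Car 85→Request R5 ($53), Car 106→Request R7 ($63), Car 58→Request R6 ($64) — total 62+56+48+53+63+64 = $346.
Row-greedy (each driver in turn takes its best remaining request) gives $321, worse by 25.
Car 44's own top request is Request R5 ($62), but forcing Car 44→Request R5 and reassigning the rest optimally gives only $321 — worse by 25.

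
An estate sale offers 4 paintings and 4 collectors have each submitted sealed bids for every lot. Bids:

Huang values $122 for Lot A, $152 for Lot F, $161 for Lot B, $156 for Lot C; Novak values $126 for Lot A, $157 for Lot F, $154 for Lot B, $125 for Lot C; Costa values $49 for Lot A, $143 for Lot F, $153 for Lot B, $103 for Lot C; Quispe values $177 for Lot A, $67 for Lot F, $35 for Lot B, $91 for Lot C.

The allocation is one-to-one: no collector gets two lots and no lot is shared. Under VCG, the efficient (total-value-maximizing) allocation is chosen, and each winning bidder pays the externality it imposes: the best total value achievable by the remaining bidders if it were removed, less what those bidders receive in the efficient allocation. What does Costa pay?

Efficient allocation: Huang→Lot C ($156), Novak→Lot F ($157), Costa→Lot B ($153), Quispe→Lot A ($177); total welfare W = $643.
Costa receives Lot B at value $153, so the others get W − 153 = $490.
Without Costa: best allocation of the remaining 3 bidders over all 4 lots is Huang→Lot B ($161), Novak→Lot F ($157), Quispe→Lot A ($177), total $495.
VCG payment = (others' best without Costa) − (others' welfare with Costa) = 495 − 490 = $5.

Costa pays $5.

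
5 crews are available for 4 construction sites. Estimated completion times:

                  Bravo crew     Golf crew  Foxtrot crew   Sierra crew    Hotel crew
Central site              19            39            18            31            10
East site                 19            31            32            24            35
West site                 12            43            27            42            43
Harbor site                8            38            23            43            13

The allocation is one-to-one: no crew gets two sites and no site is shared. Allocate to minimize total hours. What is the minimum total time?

Min total: 67 hours

Optimal: Foxtrot crew→Central site (18 hours), Sierra crew→East site (24 hours), Bravo crew→West site (12 hours), Hotel crew→Harbor site (13 hours) — total 18+24+12+13 = 67 hours.
Min-entry greedy (repeatedly take the single cheapest remaining cell) gives 69 hours, worse by 2.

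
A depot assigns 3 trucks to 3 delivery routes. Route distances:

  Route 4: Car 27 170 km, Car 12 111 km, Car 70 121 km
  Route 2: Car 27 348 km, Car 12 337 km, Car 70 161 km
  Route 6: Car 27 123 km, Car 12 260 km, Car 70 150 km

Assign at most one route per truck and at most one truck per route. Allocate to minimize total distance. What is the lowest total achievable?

Minimum total: 395 km

This is a one-to-one assignment (minimum-cost bipartite matching).
Optimal: Car 27→Route 6 (123 km), Car 12→Route 4 (111 km), Car 70→Route 2 (161 km) — total 123+111+161 = 395 km.
Checked against all permutations: 395 km is optimal.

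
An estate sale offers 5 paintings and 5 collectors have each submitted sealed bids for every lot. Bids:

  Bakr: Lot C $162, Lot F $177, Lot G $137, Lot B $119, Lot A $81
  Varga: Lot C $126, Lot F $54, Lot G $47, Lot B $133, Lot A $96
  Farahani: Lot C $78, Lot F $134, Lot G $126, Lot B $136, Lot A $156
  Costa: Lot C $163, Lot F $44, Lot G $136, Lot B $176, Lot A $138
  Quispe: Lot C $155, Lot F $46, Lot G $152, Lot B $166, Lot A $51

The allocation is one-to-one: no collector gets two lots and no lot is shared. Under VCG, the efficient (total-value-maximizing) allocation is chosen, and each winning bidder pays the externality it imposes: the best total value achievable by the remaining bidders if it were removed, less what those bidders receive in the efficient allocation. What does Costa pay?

Efficient allocation: Bakr→Lot F ($177), Varga→Lot C ($126), Farahani→Lot A ($156), Costa→Lot B ($176), Quispe→Lot G ($152); total welfare W = $787.
Costa receives Lot B at value $176, so the others get W − 176 = $611.
Without Costa: best allocation of the remaining 4 bidders over all 5 lots is Bakr→Lot F ($177), Varga→Lot C ($126), Farahani→Lot A ($156), Quispe→Lot B ($166), total $625.
VCG payment = (others' best without Costa) − (others' welfare with Costa) = 625 − 611 = $14.

Costa pays $14.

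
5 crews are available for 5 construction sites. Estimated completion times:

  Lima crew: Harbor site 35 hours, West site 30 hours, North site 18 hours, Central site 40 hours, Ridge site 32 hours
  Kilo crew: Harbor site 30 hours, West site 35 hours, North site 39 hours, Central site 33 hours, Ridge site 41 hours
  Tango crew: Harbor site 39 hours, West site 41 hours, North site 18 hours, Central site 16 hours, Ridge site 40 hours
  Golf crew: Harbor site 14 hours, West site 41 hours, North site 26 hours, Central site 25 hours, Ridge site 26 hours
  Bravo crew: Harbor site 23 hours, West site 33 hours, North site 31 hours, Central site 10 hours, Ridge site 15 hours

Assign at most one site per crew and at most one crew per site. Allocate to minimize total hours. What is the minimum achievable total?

This is a one-to-one assignment (minimum-cost bipartite matching).
Optimal: Lima crew→North site (18 hours), Kilo crew→West site (35 hours), Tango crew→Central site (16 hours), Golf crew→Harbor site (14 hours), Bravo crew→Ridge site (15 hours) — total 18+35+16+14+15 = 98 hours.
Next-best assignment: Lima crew→Ridge site, Kilo crew→West site, Tango crew→North site, Golf crew→Harbor site, Bravo crew→Central site = 109 hours.

Min total: 98 hours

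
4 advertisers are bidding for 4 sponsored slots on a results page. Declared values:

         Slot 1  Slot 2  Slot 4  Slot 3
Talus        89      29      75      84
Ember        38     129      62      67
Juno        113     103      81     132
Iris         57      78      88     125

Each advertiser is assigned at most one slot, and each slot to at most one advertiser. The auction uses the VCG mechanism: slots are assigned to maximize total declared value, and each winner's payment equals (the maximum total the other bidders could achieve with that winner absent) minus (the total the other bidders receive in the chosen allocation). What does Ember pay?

Efficient allocation: Talus→Slot 4 ($75), Ember→Slot 2 ($129), Juno→Slot 1 ($113), Iris→Slot 3 ($125); total welfare W = $442.
Ember receives Slot 2 at value $129, so the others get W − 129 = $313.
Without Ember: best allocation of the remaining 3 bidders over all 4 slots is Talus→Slot 1 ($89), Juno→Slot 2 ($103), Iris→Slot 3 ($125), total $317.
VCG payment = (others' best without Ember) − (others' welfare with Ember) = 317 − 313 = $4.

Ember pays $4.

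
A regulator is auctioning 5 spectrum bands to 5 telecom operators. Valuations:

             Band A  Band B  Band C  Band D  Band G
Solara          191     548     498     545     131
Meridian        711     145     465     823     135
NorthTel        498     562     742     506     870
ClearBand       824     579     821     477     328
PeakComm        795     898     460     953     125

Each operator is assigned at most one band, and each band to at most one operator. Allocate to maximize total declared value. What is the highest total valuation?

Max total: $3913M

Optimal: Solara→Band C ($498M), Meridian→Band D ($823M), NorthTel→Band G ($870M), ClearBand→Band A ($824M), PeakComm→Band B ($898M) — total 498+823+870+824+898 = $3913M.
Row-greedy (each operator in turn takes its best remaining band) gives $3525M, worse by 388.
Next-best assignment: Solara→Band B, Meridian→Band A, NorthTel→Band G, ClearBand→Band C, PeakComm→Band D = $3903M.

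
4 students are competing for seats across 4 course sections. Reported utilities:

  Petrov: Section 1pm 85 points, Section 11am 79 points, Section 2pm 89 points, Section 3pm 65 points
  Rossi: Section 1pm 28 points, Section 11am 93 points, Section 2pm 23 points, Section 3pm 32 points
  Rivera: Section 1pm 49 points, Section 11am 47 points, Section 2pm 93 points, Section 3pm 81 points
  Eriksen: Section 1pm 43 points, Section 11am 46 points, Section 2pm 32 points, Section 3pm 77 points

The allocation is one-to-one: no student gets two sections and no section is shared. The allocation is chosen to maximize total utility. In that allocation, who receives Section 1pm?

Petrov receives Section 1pm.

This is a one-to-one assignment (maximum-weight bipartite matching).
Optimal: Petrov→Section 1pm (85 points), Rossi→Section 11am (93 points), Rivera→Section 2pm (93 points), Eriksen→Section 3pm (77 points) — total 85+93+93+77 = 348 points.
Row-greedy (each student in turn takes its best remaining section) gives 306 points, worse by 42.
Next-best assignment: Petrov→Section 2pm, Rossi→Section 11am, Rivera→Section 1pm, Eriksen→Section 3pm = 308 points.
Swapping Petrov↔Eriksen (Petrov→Section 3pm 65 points, Eriksen→Section 1pm 43 points) loses 54.
Every other assignment is strictly worse.
Petrov's own top section is Section 2pm (89 points), but forcing Petrov→Section 2pm and reassigning the rest optimally gives only 308 points — worse by 40.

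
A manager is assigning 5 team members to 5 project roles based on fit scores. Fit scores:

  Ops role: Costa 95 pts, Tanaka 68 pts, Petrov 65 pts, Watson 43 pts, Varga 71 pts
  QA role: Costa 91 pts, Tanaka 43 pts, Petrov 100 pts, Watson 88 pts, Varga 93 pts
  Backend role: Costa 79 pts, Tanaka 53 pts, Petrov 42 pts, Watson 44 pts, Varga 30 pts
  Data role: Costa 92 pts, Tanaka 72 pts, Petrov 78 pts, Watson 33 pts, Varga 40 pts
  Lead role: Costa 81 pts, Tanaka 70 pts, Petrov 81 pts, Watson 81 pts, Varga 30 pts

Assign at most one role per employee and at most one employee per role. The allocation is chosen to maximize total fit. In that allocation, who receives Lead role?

Optimal: Costa→Backend role (79 pts), Tanaka→Data role (72 pts), Petrov→QA role (100 pts), Watson→Lead role (81 pts), Varga→Ops role (71 pts) — total 79+72+100+81+71 = 403 pts.
Max-entry greedy (repeatedly take the single best remaining cell) gives 378 pts, worse by 25.
Next-best assignment: Costa→Ops role, Tanaka→Backend role, Petrov→Data role, Watson→Lead role, Varga→QA role = 400 pts.
Watson's own top role is QA role (88 pts), but forcing Watson→QA role and reassigning the rest optimally gives only 391 pts — worse by 12.

Watson receives Lead role.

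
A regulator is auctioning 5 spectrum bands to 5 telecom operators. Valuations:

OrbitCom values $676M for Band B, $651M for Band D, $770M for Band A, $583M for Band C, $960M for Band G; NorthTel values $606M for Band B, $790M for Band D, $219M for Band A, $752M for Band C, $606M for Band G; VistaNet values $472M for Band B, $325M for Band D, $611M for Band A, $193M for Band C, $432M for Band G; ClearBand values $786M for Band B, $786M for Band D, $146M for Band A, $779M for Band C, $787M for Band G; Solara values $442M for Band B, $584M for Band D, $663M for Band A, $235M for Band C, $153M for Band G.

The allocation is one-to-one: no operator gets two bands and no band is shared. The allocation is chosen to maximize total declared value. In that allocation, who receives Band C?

NorthTel receives Band C.

Optimal: OrbitCom→Band G ($960M), NorthTel→Band C ($752M), VistaNet→Band A ($611M), ClearBand→Band B ($786M), Solara→Band D ($584M) — total 960+752+611+786+584 = $3693M.
Next-best assignment: OrbitCom→Band G, NorthTel→Band D, VistaNet→Band B, ClearBand→Band C, Solara→Band A = $3664M.
Swapping ClearBand↔NorthTel (ClearBand→Band C $779M, NorthTel→Band B $606M) loses 153.
NorthTel's own top band is Band D ($790M), but forcing NorthTel→Band D and reassigning the rest optimally gives only $3664M — worse by 29.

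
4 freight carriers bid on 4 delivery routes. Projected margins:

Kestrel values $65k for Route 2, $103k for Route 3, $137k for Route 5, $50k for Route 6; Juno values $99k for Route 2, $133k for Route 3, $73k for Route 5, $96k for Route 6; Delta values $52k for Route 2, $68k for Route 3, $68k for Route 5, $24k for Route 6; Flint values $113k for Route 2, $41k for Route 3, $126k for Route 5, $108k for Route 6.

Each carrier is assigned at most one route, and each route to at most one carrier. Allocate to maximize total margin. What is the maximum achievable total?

Optimal: Kestrel→Route 5 ($137k), Juno→Route 3 ($133k), Delta→Route 2 ($52k), Flint→Route 6 ($108k) — total 137+133+52+108 = $430k.

Maximum total: $430k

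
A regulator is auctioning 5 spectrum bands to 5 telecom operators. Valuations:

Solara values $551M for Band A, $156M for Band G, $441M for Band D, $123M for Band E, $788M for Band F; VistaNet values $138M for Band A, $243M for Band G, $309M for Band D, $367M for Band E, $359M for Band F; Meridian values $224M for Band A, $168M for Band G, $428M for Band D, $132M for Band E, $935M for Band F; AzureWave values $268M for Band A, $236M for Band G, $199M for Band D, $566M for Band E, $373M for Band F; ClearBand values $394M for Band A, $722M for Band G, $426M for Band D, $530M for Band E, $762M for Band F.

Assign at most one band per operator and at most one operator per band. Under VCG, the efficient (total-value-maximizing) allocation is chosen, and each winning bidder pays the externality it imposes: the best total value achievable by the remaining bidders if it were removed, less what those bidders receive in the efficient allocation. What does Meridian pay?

Efficient allocation: Solara→Band A ($551M), VistaNet→Band D ($309M), Meridian→Band F ($935M), AzureWave→Band E ($566M), ClearBand→Band G ($722M); total welfare W = $3083M.
Meridian receives Band F at value $935M, so the others get W − 935 = $2148M.
Without Meridian: best allocation of the remaining 4 bidders over all 5 bands is Solara→Band F ($788M), VistaNet→Band D ($309M), AzureWave→Band E ($566M), ClearBand→Band G ($722M), total $2385M.
VCG payment = (others' best without Meridian) − (others' welfare with Meridian) = 2385 − 2148 = $237M.

Meridian pays $237M.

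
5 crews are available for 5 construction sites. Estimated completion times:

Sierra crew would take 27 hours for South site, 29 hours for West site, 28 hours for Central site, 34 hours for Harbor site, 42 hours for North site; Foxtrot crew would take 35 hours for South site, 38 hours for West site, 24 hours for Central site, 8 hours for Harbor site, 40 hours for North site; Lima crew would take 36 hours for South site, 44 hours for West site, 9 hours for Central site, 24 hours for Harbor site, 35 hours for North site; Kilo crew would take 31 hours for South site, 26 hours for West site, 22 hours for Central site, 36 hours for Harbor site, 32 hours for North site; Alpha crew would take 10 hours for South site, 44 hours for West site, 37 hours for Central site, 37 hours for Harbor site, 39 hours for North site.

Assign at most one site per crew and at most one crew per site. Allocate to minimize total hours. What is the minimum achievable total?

This is the linear assignment problem.
Optimal: Sierra crew→West site (29 hours), Foxtrot crew→Harbor site (8 hours), Lima crew→Central site (9 hours), Kilo crew→North site (32 hours), Alpha crew→South site (10 hours) — total 29+8+9+32+10 = 88 hours.
Swapping Lima crew↔Sierra crew (Lima crew→West site 44 hours, Sierra crew→Central site 28 hours) adds 34.
Checked against all permutations: 88 hours is optimal.

Min total: 88 hours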